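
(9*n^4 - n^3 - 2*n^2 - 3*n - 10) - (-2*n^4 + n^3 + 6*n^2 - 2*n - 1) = 11*n^4 - 2*n^3 - 8*n^2 - n - 9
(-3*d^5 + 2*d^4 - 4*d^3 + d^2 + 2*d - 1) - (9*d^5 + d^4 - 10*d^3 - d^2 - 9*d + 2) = -12*d^5 + d^4 + 6*d^3 + 2*d^2 + 11*d - 3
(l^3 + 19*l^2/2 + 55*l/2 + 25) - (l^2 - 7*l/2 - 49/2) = l^3 + 17*l^2/2 + 31*l + 99/2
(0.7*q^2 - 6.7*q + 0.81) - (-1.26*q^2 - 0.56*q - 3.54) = 1.96*q^2 - 6.14*q + 4.35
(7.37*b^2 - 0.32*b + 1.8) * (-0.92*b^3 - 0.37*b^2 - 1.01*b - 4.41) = -6.7804*b^5 - 2.4325*b^4 - 8.9813*b^3 - 32.8445*b^2 - 0.4068*b - 7.938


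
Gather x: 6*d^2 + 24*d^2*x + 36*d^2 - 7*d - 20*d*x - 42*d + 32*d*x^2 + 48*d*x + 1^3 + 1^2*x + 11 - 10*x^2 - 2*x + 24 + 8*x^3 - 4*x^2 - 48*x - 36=42*d^2 - 49*d + 8*x^3 + x^2*(32*d - 14) + x*(24*d^2 + 28*d - 49)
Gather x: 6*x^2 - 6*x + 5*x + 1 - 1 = 6*x^2 - x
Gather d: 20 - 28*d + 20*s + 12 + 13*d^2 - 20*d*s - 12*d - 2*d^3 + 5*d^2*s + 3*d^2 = -2*d^3 + d^2*(5*s + 16) + d*(-20*s - 40) + 20*s + 32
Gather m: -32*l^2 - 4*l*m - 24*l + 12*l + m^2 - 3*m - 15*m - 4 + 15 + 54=-32*l^2 - 12*l + m^2 + m*(-4*l - 18) + 65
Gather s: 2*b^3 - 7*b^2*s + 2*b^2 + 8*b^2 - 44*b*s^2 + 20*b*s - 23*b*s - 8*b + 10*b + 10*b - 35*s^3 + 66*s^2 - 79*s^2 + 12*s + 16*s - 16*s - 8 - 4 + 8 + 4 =2*b^3 + 10*b^2 + 12*b - 35*s^3 + s^2*(-44*b - 13) + s*(-7*b^2 - 3*b + 12)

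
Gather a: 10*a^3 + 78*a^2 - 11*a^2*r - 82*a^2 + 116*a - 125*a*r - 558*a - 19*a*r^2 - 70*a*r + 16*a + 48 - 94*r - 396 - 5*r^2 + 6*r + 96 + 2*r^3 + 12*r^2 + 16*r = 10*a^3 + a^2*(-11*r - 4) + a*(-19*r^2 - 195*r - 426) + 2*r^3 + 7*r^2 - 72*r - 252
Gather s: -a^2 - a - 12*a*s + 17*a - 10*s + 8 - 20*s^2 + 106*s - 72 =-a^2 + 16*a - 20*s^2 + s*(96 - 12*a) - 64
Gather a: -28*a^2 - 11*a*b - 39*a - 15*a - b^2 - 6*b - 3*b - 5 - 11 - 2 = -28*a^2 + a*(-11*b - 54) - b^2 - 9*b - 18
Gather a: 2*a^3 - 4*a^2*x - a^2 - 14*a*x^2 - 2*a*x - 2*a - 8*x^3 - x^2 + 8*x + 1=2*a^3 + a^2*(-4*x - 1) + a*(-14*x^2 - 2*x - 2) - 8*x^3 - x^2 + 8*x + 1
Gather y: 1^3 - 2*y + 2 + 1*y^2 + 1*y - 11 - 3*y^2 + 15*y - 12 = -2*y^2 + 14*y - 20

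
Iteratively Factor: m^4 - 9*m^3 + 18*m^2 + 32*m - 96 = (m - 3)*(m^3 - 6*m^2 + 32) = (m - 3)*(m + 2)*(m^2 - 8*m + 16) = (m - 4)*(m - 3)*(m + 2)*(m - 4)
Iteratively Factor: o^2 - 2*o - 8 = (o + 2)*(o - 4)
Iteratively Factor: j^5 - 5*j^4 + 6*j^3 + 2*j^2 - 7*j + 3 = (j - 1)*(j^4 - 4*j^3 + 2*j^2 + 4*j - 3) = (j - 1)*(j + 1)*(j^3 - 5*j^2 + 7*j - 3) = (j - 1)^2*(j + 1)*(j^2 - 4*j + 3) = (j - 3)*(j - 1)^2*(j + 1)*(j - 1)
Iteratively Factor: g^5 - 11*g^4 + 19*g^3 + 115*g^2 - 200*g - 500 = (g - 5)*(g^4 - 6*g^3 - 11*g^2 + 60*g + 100) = (g - 5)*(g + 2)*(g^3 - 8*g^2 + 5*g + 50) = (g - 5)*(g + 2)^2*(g^2 - 10*g + 25) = (g - 5)^2*(g + 2)^2*(g - 5)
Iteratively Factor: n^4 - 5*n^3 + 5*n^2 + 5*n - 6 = (n - 2)*(n^3 - 3*n^2 - n + 3) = (n - 2)*(n - 1)*(n^2 - 2*n - 3) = (n - 2)*(n - 1)*(n + 1)*(n - 3)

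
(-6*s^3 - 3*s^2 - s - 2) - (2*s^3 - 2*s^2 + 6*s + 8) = -8*s^3 - s^2 - 7*s - 10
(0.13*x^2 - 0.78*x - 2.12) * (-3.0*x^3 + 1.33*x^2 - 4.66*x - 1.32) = -0.39*x^5 + 2.5129*x^4 + 4.7168*x^3 + 0.6436*x^2 + 10.9088*x + 2.7984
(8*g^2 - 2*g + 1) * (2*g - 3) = 16*g^3 - 28*g^2 + 8*g - 3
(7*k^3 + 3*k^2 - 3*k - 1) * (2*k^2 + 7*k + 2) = 14*k^5 + 55*k^4 + 29*k^3 - 17*k^2 - 13*k - 2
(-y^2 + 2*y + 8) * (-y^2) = y^4 - 2*y^3 - 8*y^2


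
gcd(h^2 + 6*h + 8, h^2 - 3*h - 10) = h + 2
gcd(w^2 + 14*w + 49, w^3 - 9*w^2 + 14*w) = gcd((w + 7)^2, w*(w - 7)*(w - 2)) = 1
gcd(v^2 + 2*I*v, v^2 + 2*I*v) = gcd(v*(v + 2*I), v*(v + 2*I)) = v^2 + 2*I*v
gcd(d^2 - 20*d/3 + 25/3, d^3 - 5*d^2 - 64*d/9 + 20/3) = 1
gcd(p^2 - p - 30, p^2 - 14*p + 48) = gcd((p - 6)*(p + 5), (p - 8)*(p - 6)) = p - 6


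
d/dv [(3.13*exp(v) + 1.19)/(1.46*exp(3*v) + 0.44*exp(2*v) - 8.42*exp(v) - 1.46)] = (-9.1396*exp(3*v) - 6.5894*exp(2*v) - 1.0472*exp(v) + 5.45)*exp(v)/(2.1316*exp(6*v) + 1.2848*exp(5*v) - 24.3928*exp(4*v) - 11.6728*exp(3*v) + 69.6116*exp(2*v) + 24.5864*exp(v) + 2.1316)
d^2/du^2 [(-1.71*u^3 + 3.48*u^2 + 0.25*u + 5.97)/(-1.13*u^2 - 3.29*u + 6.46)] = (-1.4210854715202e-14*u^4 + 87.22048*u^3 - 416.218266*u^2 + 284.048502*u - 517.478002)/(1.442897*u^6 + 12.603003*u^5 + 11.947377*u^4 - 108.486763*u^3 - 68.300934*u^2 + 411.890892*u - 269.586136)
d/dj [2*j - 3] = 2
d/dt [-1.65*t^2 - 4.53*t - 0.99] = -3.3*t - 4.53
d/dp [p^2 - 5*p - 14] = 2*p - 5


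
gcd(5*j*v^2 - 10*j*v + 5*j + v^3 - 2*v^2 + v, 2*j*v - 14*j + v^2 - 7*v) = 1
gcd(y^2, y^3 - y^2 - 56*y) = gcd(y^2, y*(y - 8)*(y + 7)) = y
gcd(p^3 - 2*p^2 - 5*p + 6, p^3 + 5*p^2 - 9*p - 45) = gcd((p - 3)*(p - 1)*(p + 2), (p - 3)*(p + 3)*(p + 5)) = p - 3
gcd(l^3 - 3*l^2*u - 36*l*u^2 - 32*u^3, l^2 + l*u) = l + u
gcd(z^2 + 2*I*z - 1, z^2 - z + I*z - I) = z + I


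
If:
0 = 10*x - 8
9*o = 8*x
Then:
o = 32/45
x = 4/5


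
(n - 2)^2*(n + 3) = n^3 - n^2 - 8*n + 12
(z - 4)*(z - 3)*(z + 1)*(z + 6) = z^4 - 31*z^2 + 42*z + 72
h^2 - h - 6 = (h - 3)*(h + 2)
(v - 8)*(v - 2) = v^2 - 10*v + 16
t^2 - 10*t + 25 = (t - 5)^2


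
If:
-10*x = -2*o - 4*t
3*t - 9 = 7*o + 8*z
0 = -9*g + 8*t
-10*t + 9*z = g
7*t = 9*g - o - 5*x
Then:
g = -1296/515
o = 729/515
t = -1458/515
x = -2187/2575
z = -1764/515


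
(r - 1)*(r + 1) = r^2 - 1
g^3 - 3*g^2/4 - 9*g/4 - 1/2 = (g - 2)*(g + 1/4)*(g + 1)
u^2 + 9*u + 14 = (u + 2)*(u + 7)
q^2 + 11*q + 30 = (q + 5)*(q + 6)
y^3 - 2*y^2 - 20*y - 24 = (y - 6)*(y + 2)^2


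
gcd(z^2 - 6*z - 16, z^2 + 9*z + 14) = z + 2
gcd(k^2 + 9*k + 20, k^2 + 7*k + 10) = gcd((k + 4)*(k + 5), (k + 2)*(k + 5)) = k + 5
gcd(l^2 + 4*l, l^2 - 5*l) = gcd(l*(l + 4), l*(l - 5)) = l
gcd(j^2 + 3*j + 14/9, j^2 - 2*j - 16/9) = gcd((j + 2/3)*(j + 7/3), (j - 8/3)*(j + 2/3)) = j + 2/3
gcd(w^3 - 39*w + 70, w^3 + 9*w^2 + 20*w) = 1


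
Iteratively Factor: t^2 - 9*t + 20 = (t - 4)*(t - 5)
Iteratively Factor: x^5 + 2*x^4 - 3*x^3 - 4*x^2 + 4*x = (x)*(x^4 + 2*x^3 - 3*x^2 - 4*x + 4) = x*(x - 1)*(x^3 + 3*x^2 - 4) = x*(x - 1)^2*(x^2 + 4*x + 4) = x*(x - 1)^2*(x + 2)*(x + 2)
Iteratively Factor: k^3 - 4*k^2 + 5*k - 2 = (k - 1)*(k^2 - 3*k + 2) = (k - 1)^2*(k - 2)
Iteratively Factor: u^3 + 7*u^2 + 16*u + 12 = (u + 2)*(u^2 + 5*u + 6) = (u + 2)*(u + 3)*(u + 2)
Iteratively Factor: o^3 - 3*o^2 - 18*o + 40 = (o - 5)*(o^2 + 2*o - 8) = (o - 5)*(o - 2)*(o + 4)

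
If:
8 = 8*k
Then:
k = 1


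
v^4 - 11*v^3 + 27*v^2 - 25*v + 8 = (v - 8)*(v - 1)^3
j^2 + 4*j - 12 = (j - 2)*(j + 6)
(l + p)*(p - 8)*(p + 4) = l*p^2 - 4*l*p - 32*l + p^3 - 4*p^2 - 32*p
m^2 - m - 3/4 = (m - 3/2)*(m + 1/2)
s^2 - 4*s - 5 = (s - 5)*(s + 1)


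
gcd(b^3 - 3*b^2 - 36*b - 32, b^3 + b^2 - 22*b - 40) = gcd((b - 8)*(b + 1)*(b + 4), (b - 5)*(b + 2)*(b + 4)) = b + 4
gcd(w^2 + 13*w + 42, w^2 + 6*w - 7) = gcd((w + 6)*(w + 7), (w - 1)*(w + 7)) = w + 7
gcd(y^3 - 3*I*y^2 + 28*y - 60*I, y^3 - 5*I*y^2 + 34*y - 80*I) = y^2 + 3*I*y + 10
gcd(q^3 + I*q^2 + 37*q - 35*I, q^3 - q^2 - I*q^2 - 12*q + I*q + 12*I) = q - I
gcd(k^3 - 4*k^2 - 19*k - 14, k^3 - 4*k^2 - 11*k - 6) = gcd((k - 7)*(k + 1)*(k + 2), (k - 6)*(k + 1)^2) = k + 1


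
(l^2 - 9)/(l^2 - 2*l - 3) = (l + 3)/(l + 1)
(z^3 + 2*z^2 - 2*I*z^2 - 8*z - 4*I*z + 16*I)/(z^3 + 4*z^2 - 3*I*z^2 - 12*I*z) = (z^2 - 2*z*(1 + I) + 4*I)/(z*(z - 3*I))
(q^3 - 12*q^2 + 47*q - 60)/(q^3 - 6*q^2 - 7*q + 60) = (q - 3)/(q + 3)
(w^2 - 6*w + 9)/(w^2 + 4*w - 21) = (w - 3)/(w + 7)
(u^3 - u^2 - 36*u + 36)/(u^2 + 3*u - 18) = (u^2 - 7*u + 6)/(u - 3)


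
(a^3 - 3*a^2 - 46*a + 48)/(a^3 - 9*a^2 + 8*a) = (a + 6)/a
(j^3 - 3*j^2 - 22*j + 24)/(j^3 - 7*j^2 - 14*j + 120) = (j - 1)/(j - 5)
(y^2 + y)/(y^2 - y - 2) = y/(y - 2)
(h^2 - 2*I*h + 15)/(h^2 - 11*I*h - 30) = (h + 3*I)/(h - 6*I)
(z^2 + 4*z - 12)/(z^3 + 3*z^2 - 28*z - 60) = (z - 2)/(z^2 - 3*z - 10)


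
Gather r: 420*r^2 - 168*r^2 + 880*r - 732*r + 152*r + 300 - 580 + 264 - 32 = 252*r^2 + 300*r - 48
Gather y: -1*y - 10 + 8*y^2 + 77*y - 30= 8*y^2 + 76*y - 40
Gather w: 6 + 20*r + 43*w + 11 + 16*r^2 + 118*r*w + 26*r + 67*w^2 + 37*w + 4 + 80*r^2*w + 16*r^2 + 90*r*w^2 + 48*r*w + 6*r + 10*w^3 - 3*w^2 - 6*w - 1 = 32*r^2 + 52*r + 10*w^3 + w^2*(90*r + 64) + w*(80*r^2 + 166*r + 74) + 20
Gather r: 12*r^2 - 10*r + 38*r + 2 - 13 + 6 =12*r^2 + 28*r - 5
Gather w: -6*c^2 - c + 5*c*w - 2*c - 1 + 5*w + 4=-6*c^2 - 3*c + w*(5*c + 5) + 3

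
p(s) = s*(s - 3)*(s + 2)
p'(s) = s*(s - 3) + s*(s + 2) + (s - 3)*(s + 2) = 3*s^2 - 2*s - 6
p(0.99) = -5.95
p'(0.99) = -5.04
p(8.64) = 518.48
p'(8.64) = 200.67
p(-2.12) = -1.30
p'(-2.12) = 11.72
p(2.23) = -7.26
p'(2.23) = 4.46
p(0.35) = -2.18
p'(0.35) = -6.33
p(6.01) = 144.90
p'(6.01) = 90.34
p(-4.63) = -92.91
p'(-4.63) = 67.57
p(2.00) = -8.00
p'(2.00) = 2.00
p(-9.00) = -756.00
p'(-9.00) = 255.00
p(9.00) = 594.00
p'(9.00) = 219.00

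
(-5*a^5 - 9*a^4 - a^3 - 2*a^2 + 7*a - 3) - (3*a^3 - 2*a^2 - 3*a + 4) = -5*a^5 - 9*a^4 - 4*a^3 + 10*a - 7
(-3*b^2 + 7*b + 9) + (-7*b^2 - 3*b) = -10*b^2 + 4*b + 9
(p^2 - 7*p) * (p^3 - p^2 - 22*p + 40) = p^5 - 8*p^4 - 15*p^3 + 194*p^2 - 280*p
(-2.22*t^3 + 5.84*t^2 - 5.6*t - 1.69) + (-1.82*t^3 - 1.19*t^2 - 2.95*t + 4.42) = -4.04*t^3 + 4.65*t^2 - 8.55*t + 2.73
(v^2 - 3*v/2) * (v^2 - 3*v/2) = v^4 - 3*v^3 + 9*v^2/4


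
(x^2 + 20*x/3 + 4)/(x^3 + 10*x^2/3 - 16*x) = (3*x + 2)/(x*(3*x - 8))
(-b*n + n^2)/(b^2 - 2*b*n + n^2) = -n/(b - n)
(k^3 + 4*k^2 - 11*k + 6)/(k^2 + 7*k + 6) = (k^2 - 2*k + 1)/(k + 1)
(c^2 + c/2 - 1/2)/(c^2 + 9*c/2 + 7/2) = (2*c - 1)/(2*c + 7)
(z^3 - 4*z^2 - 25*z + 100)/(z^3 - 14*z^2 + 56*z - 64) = (z^2 - 25)/(z^2 - 10*z + 16)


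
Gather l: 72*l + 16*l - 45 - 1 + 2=88*l - 44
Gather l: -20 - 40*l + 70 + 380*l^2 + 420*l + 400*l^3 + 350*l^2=400*l^3 + 730*l^2 + 380*l + 50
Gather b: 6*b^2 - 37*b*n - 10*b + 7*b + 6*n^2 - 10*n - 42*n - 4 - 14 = 6*b^2 + b*(-37*n - 3) + 6*n^2 - 52*n - 18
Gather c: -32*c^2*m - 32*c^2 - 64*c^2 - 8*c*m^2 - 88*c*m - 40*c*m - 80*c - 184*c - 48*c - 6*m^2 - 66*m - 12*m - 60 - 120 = c^2*(-32*m - 96) + c*(-8*m^2 - 128*m - 312) - 6*m^2 - 78*m - 180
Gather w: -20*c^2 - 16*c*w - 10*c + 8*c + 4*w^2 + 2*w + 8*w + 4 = -20*c^2 - 2*c + 4*w^2 + w*(10 - 16*c) + 4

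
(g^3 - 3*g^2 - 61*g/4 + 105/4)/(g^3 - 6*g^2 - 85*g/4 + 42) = (g - 5)/(g - 8)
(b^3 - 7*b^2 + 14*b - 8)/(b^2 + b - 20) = (b^2 - 3*b + 2)/(b + 5)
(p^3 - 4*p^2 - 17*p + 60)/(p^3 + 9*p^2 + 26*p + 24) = (p^2 - 8*p + 15)/(p^2 + 5*p + 6)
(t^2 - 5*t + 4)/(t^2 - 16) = (t - 1)/(t + 4)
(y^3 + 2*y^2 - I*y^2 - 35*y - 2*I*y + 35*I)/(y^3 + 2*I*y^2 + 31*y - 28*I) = (y^2 + 2*y - 35)/(y^2 + 3*I*y + 28)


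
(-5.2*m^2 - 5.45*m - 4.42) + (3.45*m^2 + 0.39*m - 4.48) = -1.75*m^2 - 5.06*m - 8.9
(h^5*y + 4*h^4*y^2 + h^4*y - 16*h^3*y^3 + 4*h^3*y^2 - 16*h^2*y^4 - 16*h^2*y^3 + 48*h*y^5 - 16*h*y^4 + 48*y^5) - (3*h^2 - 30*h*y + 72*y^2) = h^5*y + 4*h^4*y^2 + h^4*y - 16*h^3*y^3 + 4*h^3*y^2 - 16*h^2*y^4 - 16*h^2*y^3 - 3*h^2 + 48*h*y^5 - 16*h*y^4 + 30*h*y + 48*y^5 - 72*y^2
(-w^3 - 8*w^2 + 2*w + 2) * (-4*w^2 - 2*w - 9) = 4*w^5 + 34*w^4 + 17*w^3 + 60*w^2 - 22*w - 18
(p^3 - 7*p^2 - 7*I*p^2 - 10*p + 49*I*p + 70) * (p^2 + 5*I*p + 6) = p^5 - 7*p^4 - 2*I*p^4 + 31*p^3 + 14*I*p^3 - 217*p^2 - 92*I*p^2 - 60*p + 644*I*p + 420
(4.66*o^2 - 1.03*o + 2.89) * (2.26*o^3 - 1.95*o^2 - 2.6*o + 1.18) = 10.5316*o^5 - 11.4148*o^4 - 3.5761*o^3 + 2.5413*o^2 - 8.7294*o + 3.4102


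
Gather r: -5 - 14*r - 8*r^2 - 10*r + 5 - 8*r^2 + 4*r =-16*r^2 - 20*r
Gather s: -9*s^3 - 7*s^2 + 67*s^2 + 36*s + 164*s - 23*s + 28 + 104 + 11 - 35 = -9*s^3 + 60*s^2 + 177*s + 108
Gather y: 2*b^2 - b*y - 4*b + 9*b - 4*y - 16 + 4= 2*b^2 + 5*b + y*(-b - 4) - 12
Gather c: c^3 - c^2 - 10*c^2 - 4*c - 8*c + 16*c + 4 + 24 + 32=c^3 - 11*c^2 + 4*c + 60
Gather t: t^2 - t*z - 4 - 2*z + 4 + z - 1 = t^2 - t*z - z - 1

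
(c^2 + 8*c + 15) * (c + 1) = c^3 + 9*c^2 + 23*c + 15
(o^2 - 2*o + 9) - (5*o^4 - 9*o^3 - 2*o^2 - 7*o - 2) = -5*o^4 + 9*o^3 + 3*o^2 + 5*o + 11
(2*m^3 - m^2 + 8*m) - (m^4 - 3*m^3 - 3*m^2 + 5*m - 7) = -m^4 + 5*m^3 + 2*m^2 + 3*m + 7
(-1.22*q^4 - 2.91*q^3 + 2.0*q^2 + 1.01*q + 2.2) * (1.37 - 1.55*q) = 1.891*q^5 + 2.8391*q^4 - 7.0867*q^3 + 1.1745*q^2 - 2.0263*q + 3.014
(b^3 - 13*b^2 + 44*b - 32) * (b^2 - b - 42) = b^5 - 14*b^4 + 15*b^3 + 470*b^2 - 1816*b + 1344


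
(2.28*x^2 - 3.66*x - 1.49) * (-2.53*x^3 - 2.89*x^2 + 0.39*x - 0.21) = -5.7684*x^5 + 2.6706*x^4 + 15.2363*x^3 + 2.3999*x^2 + 0.1875*x + 0.3129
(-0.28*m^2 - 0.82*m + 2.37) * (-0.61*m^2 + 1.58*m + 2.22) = 0.1708*m^4 + 0.0577999999999999*m^3 - 3.3629*m^2 + 1.9242*m + 5.2614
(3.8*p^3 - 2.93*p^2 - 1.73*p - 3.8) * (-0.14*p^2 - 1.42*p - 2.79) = -0.532*p^5 - 4.9858*p^4 - 6.1992*p^3 + 11.1633*p^2 + 10.2227*p + 10.602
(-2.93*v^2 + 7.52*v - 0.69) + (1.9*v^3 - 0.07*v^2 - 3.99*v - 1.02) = 1.9*v^3 - 3.0*v^2 + 3.53*v - 1.71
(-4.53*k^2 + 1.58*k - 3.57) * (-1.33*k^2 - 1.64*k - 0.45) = 6.0249*k^4 + 5.3278*k^3 + 4.1954*k^2 + 5.1438*k + 1.6065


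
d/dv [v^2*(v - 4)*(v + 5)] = v*(4*v^2 + 3*v - 40)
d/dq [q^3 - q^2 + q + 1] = 3*q^2 - 2*q + 1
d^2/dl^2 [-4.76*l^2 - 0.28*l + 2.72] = -9.52000000000000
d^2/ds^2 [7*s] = 0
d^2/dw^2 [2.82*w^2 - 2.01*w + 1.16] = 5.64000000000000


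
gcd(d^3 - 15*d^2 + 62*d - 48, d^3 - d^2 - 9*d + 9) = d - 1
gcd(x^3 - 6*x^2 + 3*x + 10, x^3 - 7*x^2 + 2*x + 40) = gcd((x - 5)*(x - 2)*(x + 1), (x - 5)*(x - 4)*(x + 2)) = x - 5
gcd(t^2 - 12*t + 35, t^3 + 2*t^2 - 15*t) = 1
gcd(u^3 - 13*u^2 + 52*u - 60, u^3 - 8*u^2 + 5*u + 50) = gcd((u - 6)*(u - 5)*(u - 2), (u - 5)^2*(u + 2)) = u - 5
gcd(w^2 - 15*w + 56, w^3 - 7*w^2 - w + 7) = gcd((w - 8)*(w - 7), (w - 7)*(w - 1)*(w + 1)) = w - 7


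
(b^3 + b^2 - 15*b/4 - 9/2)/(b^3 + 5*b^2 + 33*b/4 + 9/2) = (b - 2)/(b + 2)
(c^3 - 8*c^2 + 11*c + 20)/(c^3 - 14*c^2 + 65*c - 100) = (c + 1)/(c - 5)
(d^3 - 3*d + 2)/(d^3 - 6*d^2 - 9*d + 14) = (d - 1)/(d - 7)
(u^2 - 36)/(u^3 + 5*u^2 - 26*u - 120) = (u - 6)/(u^2 - u - 20)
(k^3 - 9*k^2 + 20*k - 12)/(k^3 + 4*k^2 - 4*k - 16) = (k^2 - 7*k + 6)/(k^2 + 6*k + 8)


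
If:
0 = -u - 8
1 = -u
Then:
No Solution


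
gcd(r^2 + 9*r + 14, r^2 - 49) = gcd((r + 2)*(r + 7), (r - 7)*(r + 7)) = r + 7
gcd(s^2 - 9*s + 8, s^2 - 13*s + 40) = s - 8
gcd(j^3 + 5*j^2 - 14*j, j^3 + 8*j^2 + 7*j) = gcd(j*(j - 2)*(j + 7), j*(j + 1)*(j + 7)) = j^2 + 7*j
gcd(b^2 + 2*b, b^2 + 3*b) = b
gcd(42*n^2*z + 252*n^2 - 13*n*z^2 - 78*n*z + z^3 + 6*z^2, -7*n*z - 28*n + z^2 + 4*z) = -7*n + z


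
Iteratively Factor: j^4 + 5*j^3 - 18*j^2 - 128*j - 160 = (j + 4)*(j^3 + j^2 - 22*j - 40) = (j + 2)*(j + 4)*(j^2 - j - 20) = (j - 5)*(j + 2)*(j + 4)*(j + 4)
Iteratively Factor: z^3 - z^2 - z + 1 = (z + 1)*(z^2 - 2*z + 1) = (z - 1)*(z + 1)*(z - 1)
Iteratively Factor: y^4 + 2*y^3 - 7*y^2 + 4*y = (y - 1)*(y^3 + 3*y^2 - 4*y) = (y - 1)*(y + 4)*(y^2 - y) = y*(y - 1)*(y + 4)*(y - 1)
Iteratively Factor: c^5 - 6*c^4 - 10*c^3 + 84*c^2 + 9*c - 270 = (c + 3)*(c^4 - 9*c^3 + 17*c^2 + 33*c - 90) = (c + 2)*(c + 3)*(c^3 - 11*c^2 + 39*c - 45) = (c - 3)*(c + 2)*(c + 3)*(c^2 - 8*c + 15) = (c - 3)^2*(c + 2)*(c + 3)*(c - 5)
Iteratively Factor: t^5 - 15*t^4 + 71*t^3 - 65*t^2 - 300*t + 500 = (t + 2)*(t^4 - 17*t^3 + 105*t^2 - 275*t + 250) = (t - 5)*(t + 2)*(t^3 - 12*t^2 + 45*t - 50) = (t - 5)^2*(t + 2)*(t^2 - 7*t + 10) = (t - 5)^2*(t - 2)*(t + 2)*(t - 5)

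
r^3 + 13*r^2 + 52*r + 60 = (r + 2)*(r + 5)*(r + 6)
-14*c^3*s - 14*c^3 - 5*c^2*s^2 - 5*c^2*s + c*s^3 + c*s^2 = (-7*c + s)*(2*c + s)*(c*s + c)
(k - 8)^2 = k^2 - 16*k + 64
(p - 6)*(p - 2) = p^2 - 8*p + 12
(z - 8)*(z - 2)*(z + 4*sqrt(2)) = z^3 - 10*z^2 + 4*sqrt(2)*z^2 - 40*sqrt(2)*z + 16*z + 64*sqrt(2)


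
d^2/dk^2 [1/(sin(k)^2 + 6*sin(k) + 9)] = 2*(3*sin(k) + cos(2*k) + 2)/(sin(k) + 3)^4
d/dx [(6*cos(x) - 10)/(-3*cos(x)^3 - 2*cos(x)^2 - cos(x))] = 2*(-18*cos(x)^3 + 39*cos(x)^2 + 20*cos(x) + 5)*sin(x)/((-3*sin(x)^2 + 2*cos(x) + 4)^2*cos(x)^2)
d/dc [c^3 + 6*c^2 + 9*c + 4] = 3*c^2 + 12*c + 9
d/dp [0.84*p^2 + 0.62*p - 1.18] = 1.68*p + 0.62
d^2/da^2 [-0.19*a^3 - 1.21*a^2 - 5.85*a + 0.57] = -1.14*a - 2.42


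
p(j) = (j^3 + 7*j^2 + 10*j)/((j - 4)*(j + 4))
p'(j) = (3*j^2 + 14*j + 10)/((j - 4)*(j + 4)) - (j^3 + 7*j^2 + 10*j)/((j - 4)*(j + 4)^2) - (j^3 + 7*j^2 + 10*j)/((j - 4)^2*(j + 4)) = (j^4 - 58*j^2 - 224*j - 160)/(j^4 - 32*j^2 + 256)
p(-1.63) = 0.15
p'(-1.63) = 0.33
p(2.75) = -12.00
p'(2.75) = -16.26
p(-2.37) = -0.22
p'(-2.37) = 0.71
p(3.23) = -24.97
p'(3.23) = -44.52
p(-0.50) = 0.21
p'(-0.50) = -0.25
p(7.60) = 22.01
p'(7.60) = -1.08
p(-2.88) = -0.70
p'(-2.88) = 1.23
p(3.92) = -326.71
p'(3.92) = -4217.73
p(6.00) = 26.40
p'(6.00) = -5.74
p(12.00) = 22.31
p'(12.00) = 0.58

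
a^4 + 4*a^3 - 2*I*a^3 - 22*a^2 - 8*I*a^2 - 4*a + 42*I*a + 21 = (a - 3)*(a + 7)*(a - I)^2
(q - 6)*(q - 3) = q^2 - 9*q + 18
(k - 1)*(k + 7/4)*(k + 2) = k^3 + 11*k^2/4 - k/4 - 7/2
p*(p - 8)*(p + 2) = p^3 - 6*p^2 - 16*p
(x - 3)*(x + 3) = x^2 - 9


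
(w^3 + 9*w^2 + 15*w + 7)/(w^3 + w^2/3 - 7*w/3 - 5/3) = 3*(w + 7)/(3*w - 5)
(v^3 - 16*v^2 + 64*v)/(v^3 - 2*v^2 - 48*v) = (v - 8)/(v + 6)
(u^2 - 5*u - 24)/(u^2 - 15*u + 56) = (u + 3)/(u - 7)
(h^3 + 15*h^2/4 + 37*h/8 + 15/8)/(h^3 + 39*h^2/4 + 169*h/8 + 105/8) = (h + 1)/(h + 7)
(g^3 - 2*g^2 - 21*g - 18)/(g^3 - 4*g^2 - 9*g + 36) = (g^2 - 5*g - 6)/(g^2 - 7*g + 12)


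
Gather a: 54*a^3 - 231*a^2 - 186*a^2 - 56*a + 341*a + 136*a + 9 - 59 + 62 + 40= 54*a^3 - 417*a^2 + 421*a + 52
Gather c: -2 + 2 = 0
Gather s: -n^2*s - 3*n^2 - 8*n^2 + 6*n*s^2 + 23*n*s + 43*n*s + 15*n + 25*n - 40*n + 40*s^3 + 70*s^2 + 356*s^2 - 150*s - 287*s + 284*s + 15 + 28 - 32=-11*n^2 + 40*s^3 + s^2*(6*n + 426) + s*(-n^2 + 66*n - 153) + 11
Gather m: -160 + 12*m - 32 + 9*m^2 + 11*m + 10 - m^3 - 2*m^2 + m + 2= -m^3 + 7*m^2 + 24*m - 180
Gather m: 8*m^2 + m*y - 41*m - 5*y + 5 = 8*m^2 + m*(y - 41) - 5*y + 5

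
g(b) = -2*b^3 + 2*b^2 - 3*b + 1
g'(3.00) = -45.00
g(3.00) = -44.00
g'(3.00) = -45.00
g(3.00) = -44.00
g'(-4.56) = -146.00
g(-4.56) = 245.90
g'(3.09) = -47.93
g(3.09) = -48.18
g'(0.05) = -2.82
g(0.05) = 0.85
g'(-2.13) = -38.74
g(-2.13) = 35.79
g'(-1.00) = -13.00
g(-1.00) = 8.00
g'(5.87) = -186.26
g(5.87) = -352.22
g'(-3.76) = -102.87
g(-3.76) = 146.87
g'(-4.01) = -115.52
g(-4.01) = 174.15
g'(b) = -6*b^2 + 4*b - 3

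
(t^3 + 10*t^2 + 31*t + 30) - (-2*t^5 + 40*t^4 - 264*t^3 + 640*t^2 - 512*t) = 2*t^5 - 40*t^4 + 265*t^3 - 630*t^2 + 543*t + 30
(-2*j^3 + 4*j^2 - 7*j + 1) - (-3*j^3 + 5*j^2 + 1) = j^3 - j^2 - 7*j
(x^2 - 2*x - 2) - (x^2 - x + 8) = -x - 10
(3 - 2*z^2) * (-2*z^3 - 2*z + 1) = 4*z^5 - 2*z^3 - 2*z^2 - 6*z + 3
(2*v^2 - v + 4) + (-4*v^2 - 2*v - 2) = -2*v^2 - 3*v + 2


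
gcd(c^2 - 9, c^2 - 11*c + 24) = c - 3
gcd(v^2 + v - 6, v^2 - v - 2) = v - 2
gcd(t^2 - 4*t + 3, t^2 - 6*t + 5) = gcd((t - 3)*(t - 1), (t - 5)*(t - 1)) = t - 1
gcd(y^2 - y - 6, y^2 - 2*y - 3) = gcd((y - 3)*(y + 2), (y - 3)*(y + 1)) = y - 3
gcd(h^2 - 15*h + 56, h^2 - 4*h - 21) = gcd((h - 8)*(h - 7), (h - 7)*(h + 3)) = h - 7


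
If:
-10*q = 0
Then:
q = 0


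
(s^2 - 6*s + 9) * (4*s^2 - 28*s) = 4*s^4 - 52*s^3 + 204*s^2 - 252*s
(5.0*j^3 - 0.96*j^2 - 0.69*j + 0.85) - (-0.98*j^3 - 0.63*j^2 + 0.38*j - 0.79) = 5.98*j^3 - 0.33*j^2 - 1.07*j + 1.64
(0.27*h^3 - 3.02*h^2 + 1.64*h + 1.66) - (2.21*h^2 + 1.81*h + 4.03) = 0.27*h^3 - 5.23*h^2 - 0.17*h - 2.37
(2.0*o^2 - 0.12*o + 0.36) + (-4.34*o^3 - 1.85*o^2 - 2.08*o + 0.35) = -4.34*o^3 + 0.15*o^2 - 2.2*o + 0.71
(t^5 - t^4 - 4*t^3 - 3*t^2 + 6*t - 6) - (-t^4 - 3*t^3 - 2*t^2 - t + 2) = t^5 - t^3 - t^2 + 7*t - 8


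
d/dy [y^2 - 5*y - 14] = 2*y - 5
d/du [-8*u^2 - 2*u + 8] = -16*u - 2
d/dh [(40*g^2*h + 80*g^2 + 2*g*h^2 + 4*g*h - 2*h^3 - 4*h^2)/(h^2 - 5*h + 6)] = 2*(-20*g^2*h^2 - 80*g^2*h + 320*g^2 - 7*g*h^2 + 12*g*h + 12*g - h^4 + 10*h^3 - 8*h^2 - 24*h)/(h^4 - 10*h^3 + 37*h^2 - 60*h + 36)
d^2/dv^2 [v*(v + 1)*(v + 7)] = 6*v + 16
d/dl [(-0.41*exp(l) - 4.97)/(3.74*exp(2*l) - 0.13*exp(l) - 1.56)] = (1.5334*exp(2*l) + 37.1756*exp(l) - 0.00650000000000006)*exp(l)/(13.9876*exp(4*l) - 0.9724*exp(3*l) - 11.6519*exp(2*l) + 0.4056*exp(l) + 2.4336)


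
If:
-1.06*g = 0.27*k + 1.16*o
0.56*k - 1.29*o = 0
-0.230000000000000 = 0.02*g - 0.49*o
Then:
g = -0.74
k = 1.01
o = 0.44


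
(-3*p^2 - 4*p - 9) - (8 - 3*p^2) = -4*p - 17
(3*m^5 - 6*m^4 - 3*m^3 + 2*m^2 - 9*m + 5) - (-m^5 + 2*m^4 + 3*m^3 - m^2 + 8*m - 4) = 4*m^5 - 8*m^4 - 6*m^3 + 3*m^2 - 17*m + 9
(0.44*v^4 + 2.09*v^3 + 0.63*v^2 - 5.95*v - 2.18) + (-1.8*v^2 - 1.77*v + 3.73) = 0.44*v^4 + 2.09*v^3 - 1.17*v^2 - 7.72*v + 1.55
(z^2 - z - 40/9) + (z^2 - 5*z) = 2*z^2 - 6*z - 40/9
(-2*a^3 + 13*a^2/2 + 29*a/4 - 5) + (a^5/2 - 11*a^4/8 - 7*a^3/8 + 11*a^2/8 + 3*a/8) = a^5/2 - 11*a^4/8 - 23*a^3/8 + 63*a^2/8 + 61*a/8 - 5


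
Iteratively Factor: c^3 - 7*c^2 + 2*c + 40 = (c - 4)*(c^2 - 3*c - 10) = (c - 5)*(c - 4)*(c + 2)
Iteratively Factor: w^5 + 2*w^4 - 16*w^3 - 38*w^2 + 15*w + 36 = (w - 1)*(w^4 + 3*w^3 - 13*w^2 - 51*w - 36) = (w - 1)*(w + 1)*(w^3 + 2*w^2 - 15*w - 36) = (w - 4)*(w - 1)*(w + 1)*(w^2 + 6*w + 9) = (w - 4)*(w - 1)*(w + 1)*(w + 3)*(w + 3)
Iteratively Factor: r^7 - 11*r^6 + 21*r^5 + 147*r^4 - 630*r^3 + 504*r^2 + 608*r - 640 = (r - 2)*(r^6 - 9*r^5 + 3*r^4 + 153*r^3 - 324*r^2 - 144*r + 320) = (r - 2)*(r + 4)*(r^5 - 13*r^4 + 55*r^3 - 67*r^2 - 56*r + 80) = (r - 2)*(r - 1)*(r + 4)*(r^4 - 12*r^3 + 43*r^2 - 24*r - 80) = (r - 5)*(r - 2)*(r - 1)*(r + 4)*(r^3 - 7*r^2 + 8*r + 16) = (r - 5)*(r - 2)*(r - 1)*(r + 1)*(r + 4)*(r^2 - 8*r + 16) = (r - 5)*(r - 4)*(r - 2)*(r - 1)*(r + 1)*(r + 4)*(r - 4)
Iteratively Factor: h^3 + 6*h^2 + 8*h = (h)*(h^2 + 6*h + 8) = h*(h + 2)*(h + 4)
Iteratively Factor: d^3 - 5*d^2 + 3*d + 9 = (d + 1)*(d^2 - 6*d + 9) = (d - 3)*(d + 1)*(d - 3)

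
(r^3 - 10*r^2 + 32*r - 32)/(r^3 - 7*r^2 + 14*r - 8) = (r - 4)/(r - 1)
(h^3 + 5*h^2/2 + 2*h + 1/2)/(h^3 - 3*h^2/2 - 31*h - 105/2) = (2*h^3 + 5*h^2 + 4*h + 1)/(2*h^3 - 3*h^2 - 62*h - 105)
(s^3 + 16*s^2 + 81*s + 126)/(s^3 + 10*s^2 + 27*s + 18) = (s + 7)/(s + 1)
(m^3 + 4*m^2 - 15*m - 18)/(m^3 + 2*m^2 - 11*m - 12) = (m + 6)/(m + 4)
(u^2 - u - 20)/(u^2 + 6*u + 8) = (u - 5)/(u + 2)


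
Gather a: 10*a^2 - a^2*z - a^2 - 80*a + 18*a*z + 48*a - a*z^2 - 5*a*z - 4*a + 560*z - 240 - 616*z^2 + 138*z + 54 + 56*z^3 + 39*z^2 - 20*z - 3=a^2*(9 - z) + a*(-z^2 + 13*z - 36) + 56*z^3 - 577*z^2 + 678*z - 189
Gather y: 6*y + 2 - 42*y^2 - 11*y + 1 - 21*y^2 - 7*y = -63*y^2 - 12*y + 3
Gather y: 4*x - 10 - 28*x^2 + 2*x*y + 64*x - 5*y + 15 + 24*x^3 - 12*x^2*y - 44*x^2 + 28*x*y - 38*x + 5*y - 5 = 24*x^3 - 72*x^2 + 30*x + y*(-12*x^2 + 30*x)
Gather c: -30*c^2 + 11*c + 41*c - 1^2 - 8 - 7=-30*c^2 + 52*c - 16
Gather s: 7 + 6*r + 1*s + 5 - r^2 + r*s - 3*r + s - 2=-r^2 + 3*r + s*(r + 2) + 10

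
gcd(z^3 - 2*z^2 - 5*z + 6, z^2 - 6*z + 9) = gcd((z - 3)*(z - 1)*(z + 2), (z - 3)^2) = z - 3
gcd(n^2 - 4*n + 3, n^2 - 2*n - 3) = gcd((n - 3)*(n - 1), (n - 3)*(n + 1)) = n - 3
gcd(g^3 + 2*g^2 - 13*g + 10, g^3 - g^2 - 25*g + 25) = g^2 + 4*g - 5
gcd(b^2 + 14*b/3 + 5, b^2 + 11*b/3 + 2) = b + 3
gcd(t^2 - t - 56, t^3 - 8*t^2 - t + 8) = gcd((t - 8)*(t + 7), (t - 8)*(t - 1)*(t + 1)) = t - 8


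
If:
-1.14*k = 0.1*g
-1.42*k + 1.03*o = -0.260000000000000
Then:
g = -8.26901408450704*o - 2.08732394366197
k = 0.725352112676056*o + 0.183098591549296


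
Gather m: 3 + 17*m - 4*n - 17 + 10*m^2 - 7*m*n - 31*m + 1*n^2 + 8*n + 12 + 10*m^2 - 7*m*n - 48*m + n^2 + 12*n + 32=20*m^2 + m*(-14*n - 62) + 2*n^2 + 16*n + 30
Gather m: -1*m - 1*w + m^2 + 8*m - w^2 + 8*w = m^2 + 7*m - w^2 + 7*w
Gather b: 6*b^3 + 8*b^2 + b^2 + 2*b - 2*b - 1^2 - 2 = 6*b^3 + 9*b^2 - 3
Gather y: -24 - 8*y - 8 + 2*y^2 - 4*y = 2*y^2 - 12*y - 32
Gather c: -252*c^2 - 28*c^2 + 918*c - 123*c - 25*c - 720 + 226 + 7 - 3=-280*c^2 + 770*c - 490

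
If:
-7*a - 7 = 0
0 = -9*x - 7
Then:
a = -1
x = -7/9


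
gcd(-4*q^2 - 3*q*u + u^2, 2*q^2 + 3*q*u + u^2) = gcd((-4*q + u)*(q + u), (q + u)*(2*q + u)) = q + u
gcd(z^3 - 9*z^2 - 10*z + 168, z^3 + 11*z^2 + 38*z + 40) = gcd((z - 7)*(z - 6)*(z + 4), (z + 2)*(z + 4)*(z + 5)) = z + 4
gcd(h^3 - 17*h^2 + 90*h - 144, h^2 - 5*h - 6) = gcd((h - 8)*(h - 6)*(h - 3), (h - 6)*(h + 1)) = h - 6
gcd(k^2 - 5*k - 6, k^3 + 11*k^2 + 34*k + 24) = k + 1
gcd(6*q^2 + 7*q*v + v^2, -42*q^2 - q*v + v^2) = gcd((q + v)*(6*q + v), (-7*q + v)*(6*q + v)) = 6*q + v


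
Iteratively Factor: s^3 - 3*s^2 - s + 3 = (s - 3)*(s^2 - 1) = (s - 3)*(s + 1)*(s - 1)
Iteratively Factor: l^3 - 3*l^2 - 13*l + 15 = (l + 3)*(l^2 - 6*l + 5) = (l - 5)*(l + 3)*(l - 1)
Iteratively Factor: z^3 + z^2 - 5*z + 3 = (z + 3)*(z^2 - 2*z + 1) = (z - 1)*(z + 3)*(z - 1)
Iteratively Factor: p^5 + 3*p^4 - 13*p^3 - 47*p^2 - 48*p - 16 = (p - 4)*(p^4 + 7*p^3 + 15*p^2 + 13*p + 4) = (p - 4)*(p + 1)*(p^3 + 6*p^2 + 9*p + 4) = (p - 4)*(p + 1)*(p + 4)*(p^2 + 2*p + 1) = (p - 4)*(p + 1)^2*(p + 4)*(p + 1)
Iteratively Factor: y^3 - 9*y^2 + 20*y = (y)*(y^2 - 9*y + 20) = y*(y - 4)*(y - 5)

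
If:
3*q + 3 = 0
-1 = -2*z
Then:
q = -1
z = 1/2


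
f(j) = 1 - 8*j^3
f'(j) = -24*j^2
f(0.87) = -4.27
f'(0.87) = -18.17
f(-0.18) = 1.05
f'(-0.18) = -0.78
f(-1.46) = 25.90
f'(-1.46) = -51.16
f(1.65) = -34.94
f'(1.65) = -65.34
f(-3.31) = 291.12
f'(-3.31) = -262.95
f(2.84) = -182.25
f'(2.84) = -193.57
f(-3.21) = 265.61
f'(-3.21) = -247.30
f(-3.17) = 255.84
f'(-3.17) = -241.17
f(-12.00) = 13825.00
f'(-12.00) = -3456.00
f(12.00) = -13823.00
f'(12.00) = -3456.00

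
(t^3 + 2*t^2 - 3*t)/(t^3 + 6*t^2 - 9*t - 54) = t*(t - 1)/(t^2 + 3*t - 18)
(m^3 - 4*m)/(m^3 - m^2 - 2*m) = (m + 2)/(m + 1)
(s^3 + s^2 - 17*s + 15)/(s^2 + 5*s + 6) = (s^3 + s^2 - 17*s + 15)/(s^2 + 5*s + 6)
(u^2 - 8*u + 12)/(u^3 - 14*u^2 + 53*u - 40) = (u^2 - 8*u + 12)/(u^3 - 14*u^2 + 53*u - 40)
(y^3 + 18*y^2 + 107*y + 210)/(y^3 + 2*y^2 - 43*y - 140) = (y^2 + 13*y + 42)/(y^2 - 3*y - 28)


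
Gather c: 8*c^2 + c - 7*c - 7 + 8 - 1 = 8*c^2 - 6*c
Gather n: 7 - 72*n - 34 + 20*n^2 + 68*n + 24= 20*n^2 - 4*n - 3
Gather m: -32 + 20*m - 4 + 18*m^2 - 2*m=18*m^2 + 18*m - 36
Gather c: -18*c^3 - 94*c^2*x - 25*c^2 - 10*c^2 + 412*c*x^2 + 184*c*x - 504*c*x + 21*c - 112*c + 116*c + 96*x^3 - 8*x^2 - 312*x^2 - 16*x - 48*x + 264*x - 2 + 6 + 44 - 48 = -18*c^3 + c^2*(-94*x - 35) + c*(412*x^2 - 320*x + 25) + 96*x^3 - 320*x^2 + 200*x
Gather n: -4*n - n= -5*n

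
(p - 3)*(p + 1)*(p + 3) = p^3 + p^2 - 9*p - 9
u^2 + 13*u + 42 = (u + 6)*(u + 7)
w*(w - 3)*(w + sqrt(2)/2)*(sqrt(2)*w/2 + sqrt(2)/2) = sqrt(2)*w^4/2 - sqrt(2)*w^3 + w^3/2 - 3*sqrt(2)*w^2/2 - w^2 - 3*w/2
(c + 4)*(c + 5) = c^2 + 9*c + 20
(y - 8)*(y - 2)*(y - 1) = y^3 - 11*y^2 + 26*y - 16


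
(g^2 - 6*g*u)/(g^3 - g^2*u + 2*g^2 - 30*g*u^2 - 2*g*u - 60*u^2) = g/(g^2 + 5*g*u + 2*g + 10*u)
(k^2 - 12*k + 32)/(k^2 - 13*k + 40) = (k - 4)/(k - 5)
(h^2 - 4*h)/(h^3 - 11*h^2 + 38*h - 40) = h/(h^2 - 7*h + 10)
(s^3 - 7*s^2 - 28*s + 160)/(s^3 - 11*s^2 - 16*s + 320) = (s - 4)/(s - 8)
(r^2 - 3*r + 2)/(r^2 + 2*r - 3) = (r - 2)/(r + 3)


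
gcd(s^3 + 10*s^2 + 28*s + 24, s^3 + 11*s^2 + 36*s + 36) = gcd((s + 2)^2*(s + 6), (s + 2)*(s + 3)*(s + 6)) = s^2 + 8*s + 12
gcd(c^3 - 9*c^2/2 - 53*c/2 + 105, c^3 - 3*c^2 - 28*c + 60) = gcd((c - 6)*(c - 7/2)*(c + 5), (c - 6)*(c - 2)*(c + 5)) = c^2 - c - 30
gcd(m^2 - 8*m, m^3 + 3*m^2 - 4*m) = m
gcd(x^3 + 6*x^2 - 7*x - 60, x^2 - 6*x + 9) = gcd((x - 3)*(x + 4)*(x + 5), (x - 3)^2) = x - 3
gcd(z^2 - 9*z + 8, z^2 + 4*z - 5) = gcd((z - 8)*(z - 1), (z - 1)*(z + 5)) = z - 1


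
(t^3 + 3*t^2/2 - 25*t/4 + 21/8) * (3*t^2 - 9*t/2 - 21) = 3*t^5 - 93*t^3/2 + 9*t^2/2 + 1911*t/16 - 441/8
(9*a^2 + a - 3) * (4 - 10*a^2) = -90*a^4 - 10*a^3 + 66*a^2 + 4*a - 12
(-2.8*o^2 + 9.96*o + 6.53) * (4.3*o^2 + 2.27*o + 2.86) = -12.04*o^4 + 36.472*o^3 + 42.6802*o^2 + 43.3087*o + 18.6758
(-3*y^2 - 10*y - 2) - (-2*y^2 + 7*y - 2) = -y^2 - 17*y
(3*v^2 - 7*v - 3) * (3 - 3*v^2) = -9*v^4 + 21*v^3 + 18*v^2 - 21*v - 9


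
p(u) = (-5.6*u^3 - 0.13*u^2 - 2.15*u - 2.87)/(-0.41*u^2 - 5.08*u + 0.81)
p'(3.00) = 4.79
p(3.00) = 8.92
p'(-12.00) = -7068.84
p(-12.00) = 3546.16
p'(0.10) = -187.72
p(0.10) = -10.38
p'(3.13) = 4.94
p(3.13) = 9.56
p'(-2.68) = -8.24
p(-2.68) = 9.56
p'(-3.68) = -13.40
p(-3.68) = 20.24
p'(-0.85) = -2.48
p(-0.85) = 0.48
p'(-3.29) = -11.18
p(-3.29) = 15.45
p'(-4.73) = -21.13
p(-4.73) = 38.11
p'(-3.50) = -12.34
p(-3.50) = 17.92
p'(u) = (0.82*u + 5.08)*(-5.6*u^3 - 0.13*u^2 - 2.15*u - 2.87)/(-0.41*u^2 - 5.08*u + 0.81)^2 + (-16.8*u^2 - 0.26*u - 2.15)/(-0.41*u^2 - 5.08*u + 0.81) = (2.296*u^4 + 56.896*u^3 - 13.8291*u^2 - 2.564*u - 16.3211)/(0.1681*u^4 + 4.1656*u^3 + 25.1422*u^2 - 8.2296*u + 0.6561)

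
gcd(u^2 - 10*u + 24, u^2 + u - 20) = u - 4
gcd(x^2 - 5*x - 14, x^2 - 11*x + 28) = x - 7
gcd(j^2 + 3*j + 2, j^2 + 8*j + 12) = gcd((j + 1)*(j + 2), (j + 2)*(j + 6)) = j + 2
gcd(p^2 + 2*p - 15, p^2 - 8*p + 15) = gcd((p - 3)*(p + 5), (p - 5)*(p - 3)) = p - 3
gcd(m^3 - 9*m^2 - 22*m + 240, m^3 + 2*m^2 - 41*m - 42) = m - 6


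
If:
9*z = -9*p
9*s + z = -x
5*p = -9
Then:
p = -9/5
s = -x/9 - 1/5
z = 9/5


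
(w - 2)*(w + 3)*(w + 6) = w^3 + 7*w^2 - 36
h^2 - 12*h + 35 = (h - 7)*(h - 5)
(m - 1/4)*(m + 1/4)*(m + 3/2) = m^3 + 3*m^2/2 - m/16 - 3/32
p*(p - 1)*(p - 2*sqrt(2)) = p^3 - 2*sqrt(2)*p^2 - p^2 + 2*sqrt(2)*p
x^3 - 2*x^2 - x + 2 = (x - 2)*(x - 1)*(x + 1)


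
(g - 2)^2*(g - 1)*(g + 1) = g^4 - 4*g^3 + 3*g^2 + 4*g - 4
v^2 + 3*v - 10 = (v - 2)*(v + 5)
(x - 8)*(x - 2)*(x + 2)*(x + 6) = x^4 - 2*x^3 - 52*x^2 + 8*x + 192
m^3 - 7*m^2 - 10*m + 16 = (m - 8)*(m - 1)*(m + 2)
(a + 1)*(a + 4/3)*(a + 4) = a^3 + 19*a^2/3 + 32*a/3 + 16/3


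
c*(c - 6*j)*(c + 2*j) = c^3 - 4*c^2*j - 12*c*j^2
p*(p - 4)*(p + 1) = p^3 - 3*p^2 - 4*p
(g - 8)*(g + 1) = g^2 - 7*g - 8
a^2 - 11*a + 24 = (a - 8)*(a - 3)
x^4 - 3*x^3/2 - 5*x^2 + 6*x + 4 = (x - 2)^2*(x + 1/2)*(x + 2)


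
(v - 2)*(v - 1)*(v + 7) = v^3 + 4*v^2 - 19*v + 14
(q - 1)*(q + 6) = q^2 + 5*q - 6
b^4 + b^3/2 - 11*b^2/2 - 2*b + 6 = (b - 2)*(b - 1)*(b + 3/2)*(b + 2)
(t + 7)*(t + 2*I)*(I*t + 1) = I*t^3 - t^2 + 7*I*t^2 - 7*t + 2*I*t + 14*I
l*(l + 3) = l^2 + 3*l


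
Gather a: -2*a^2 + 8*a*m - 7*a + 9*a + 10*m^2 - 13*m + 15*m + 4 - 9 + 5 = -2*a^2 + a*(8*m + 2) + 10*m^2 + 2*m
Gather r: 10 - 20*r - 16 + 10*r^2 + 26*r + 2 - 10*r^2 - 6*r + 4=0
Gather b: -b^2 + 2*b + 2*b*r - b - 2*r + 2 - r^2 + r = -b^2 + b*(2*r + 1) - r^2 - r + 2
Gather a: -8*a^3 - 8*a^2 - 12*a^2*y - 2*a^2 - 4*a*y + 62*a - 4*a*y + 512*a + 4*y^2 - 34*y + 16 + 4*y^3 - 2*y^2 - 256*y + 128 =-8*a^3 + a^2*(-12*y - 10) + a*(574 - 8*y) + 4*y^3 + 2*y^2 - 290*y + 144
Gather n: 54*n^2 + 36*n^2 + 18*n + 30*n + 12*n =90*n^2 + 60*n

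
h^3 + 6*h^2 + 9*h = h*(h + 3)^2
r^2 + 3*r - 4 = (r - 1)*(r + 4)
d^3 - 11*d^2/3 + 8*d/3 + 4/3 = (d - 2)^2*(d + 1/3)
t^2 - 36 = (t - 6)*(t + 6)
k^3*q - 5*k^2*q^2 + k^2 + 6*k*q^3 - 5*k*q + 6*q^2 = (k - 3*q)*(k - 2*q)*(k*q + 1)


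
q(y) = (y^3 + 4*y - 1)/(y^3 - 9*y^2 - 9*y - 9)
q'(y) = (3*y^2 + 4)/(y^3 - 9*y^2 - 9*y - 9) + (-3*y^2 + 18*y + 9)*(y^3 + 4*y - 1)/(y^3 - 9*y^2 - 9*y - 9)^2 = (-9*y^4 - 26*y^3 + 12*y^2 - 18*y - 45)/(y^6 - 18*y^5 + 63*y^4 + 144*y^3 + 243*y^2 + 162*y + 81)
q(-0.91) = 0.60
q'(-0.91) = -0.06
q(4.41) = -0.74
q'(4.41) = -0.29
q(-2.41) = 0.46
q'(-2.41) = 0.04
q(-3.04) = 0.44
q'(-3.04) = 0.01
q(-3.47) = 0.44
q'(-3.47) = -0.00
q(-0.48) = 0.44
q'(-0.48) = -0.66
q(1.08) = -0.16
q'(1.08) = -0.12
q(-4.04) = 0.45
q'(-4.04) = -0.01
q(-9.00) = 0.55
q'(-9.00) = -0.02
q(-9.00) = 0.55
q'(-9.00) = -0.02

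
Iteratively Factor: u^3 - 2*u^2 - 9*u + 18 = (u - 3)*(u^2 + u - 6) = (u - 3)*(u - 2)*(u + 3)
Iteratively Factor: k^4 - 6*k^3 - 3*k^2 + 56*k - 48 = (k - 4)*(k^3 - 2*k^2 - 11*k + 12) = (k - 4)*(k + 3)*(k^2 - 5*k + 4) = (k - 4)*(k - 1)*(k + 3)*(k - 4)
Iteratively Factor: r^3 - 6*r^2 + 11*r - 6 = (r - 2)*(r^2 - 4*r + 3) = (r - 3)*(r - 2)*(r - 1)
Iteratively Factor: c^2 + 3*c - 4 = (c - 1)*(c + 4)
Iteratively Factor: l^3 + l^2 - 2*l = (l)*(l^2 + l - 2) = l*(l - 1)*(l + 2)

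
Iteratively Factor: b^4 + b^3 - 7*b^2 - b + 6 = (b - 1)*(b^3 + 2*b^2 - 5*b - 6) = (b - 1)*(b + 1)*(b^2 + b - 6) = (b - 2)*(b - 1)*(b + 1)*(b + 3)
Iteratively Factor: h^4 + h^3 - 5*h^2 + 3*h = (h - 1)*(h^3 + 2*h^2 - 3*h) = h*(h - 1)*(h^2 + 2*h - 3) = h*(h - 1)*(h + 3)*(h - 1)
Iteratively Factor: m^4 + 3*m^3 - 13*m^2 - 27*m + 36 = (m - 3)*(m^3 + 6*m^2 + 5*m - 12) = (m - 3)*(m - 1)*(m^2 + 7*m + 12) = (m - 3)*(m - 1)*(m + 3)*(m + 4)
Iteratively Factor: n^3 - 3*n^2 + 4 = (n - 2)*(n^2 - n - 2) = (n - 2)*(n + 1)*(n - 2)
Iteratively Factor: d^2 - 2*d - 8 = (d - 4)*(d + 2)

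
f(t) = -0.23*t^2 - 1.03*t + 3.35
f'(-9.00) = 3.11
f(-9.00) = -6.01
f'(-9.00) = 3.11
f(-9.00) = -6.01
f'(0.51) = -1.26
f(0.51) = 2.76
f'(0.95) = -1.47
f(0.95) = 2.16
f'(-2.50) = 0.12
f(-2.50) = 4.49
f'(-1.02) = -0.56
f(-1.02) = 4.16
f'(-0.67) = -0.72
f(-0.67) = 3.94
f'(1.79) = -1.85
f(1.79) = 0.77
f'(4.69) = -3.19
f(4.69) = -6.54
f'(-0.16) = -0.96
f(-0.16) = 3.51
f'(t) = -0.46*t - 1.03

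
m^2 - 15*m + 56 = (m - 8)*(m - 7)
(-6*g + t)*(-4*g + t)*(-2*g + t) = -48*g^3 + 44*g^2*t - 12*g*t^2 + t^3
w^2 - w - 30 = (w - 6)*(w + 5)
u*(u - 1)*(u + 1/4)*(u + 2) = u^4 + 5*u^3/4 - 7*u^2/4 - u/2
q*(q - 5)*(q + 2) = q^3 - 3*q^2 - 10*q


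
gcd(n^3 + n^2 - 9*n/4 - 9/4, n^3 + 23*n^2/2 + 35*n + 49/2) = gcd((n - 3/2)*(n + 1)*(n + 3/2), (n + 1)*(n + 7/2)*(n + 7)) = n + 1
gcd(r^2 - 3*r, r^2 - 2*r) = r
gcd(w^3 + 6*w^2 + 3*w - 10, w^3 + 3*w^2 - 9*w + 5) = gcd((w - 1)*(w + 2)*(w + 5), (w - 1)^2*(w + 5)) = w^2 + 4*w - 5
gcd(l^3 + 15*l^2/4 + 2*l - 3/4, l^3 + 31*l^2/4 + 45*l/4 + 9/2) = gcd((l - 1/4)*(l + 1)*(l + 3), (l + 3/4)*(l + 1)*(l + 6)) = l + 1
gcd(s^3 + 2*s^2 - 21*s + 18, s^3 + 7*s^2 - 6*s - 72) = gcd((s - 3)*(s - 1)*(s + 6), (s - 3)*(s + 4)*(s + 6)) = s^2 + 3*s - 18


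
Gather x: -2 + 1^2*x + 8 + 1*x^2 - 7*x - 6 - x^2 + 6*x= 0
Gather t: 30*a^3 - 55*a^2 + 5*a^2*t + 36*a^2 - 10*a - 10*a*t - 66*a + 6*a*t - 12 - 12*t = 30*a^3 - 19*a^2 - 76*a + t*(5*a^2 - 4*a - 12) - 12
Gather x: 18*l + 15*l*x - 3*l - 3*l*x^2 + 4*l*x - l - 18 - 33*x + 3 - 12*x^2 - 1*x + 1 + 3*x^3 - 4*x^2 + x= 14*l + 3*x^3 + x^2*(-3*l - 16) + x*(19*l - 33) - 14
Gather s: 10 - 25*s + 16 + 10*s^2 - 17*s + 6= 10*s^2 - 42*s + 32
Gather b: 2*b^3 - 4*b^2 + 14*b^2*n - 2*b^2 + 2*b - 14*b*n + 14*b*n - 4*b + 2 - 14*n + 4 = 2*b^3 + b^2*(14*n - 6) - 2*b - 14*n + 6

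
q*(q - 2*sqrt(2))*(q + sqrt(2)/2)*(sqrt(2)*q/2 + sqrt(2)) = sqrt(2)*q^4/2 - 3*q^3/2 + sqrt(2)*q^3 - 3*q^2 - sqrt(2)*q^2 - 2*sqrt(2)*q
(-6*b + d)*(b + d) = -6*b^2 - 5*b*d + d^2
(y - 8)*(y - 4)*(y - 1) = y^3 - 13*y^2 + 44*y - 32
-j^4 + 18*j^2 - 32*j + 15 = (j - 3)*(j + 5)*(-I*j + I)^2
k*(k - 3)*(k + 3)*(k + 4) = k^4 + 4*k^3 - 9*k^2 - 36*k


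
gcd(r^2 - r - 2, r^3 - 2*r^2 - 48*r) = 1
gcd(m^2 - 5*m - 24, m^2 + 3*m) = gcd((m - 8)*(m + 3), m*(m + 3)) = m + 3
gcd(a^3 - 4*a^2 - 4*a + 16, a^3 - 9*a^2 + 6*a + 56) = a^2 - 2*a - 8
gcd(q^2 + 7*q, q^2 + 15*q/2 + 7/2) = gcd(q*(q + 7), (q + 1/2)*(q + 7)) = q + 7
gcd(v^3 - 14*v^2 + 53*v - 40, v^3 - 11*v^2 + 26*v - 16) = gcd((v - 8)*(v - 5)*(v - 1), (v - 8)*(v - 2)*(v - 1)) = v^2 - 9*v + 8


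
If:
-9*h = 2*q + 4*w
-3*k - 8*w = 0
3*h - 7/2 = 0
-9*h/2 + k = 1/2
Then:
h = 7/6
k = 23/4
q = -15/16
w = -69/32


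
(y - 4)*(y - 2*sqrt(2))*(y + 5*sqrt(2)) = y^3 - 4*y^2 + 3*sqrt(2)*y^2 - 20*y - 12*sqrt(2)*y + 80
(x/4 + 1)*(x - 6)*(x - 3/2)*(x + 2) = x^4/4 - 3*x^3/8 - 7*x^2 - 3*x/2 + 18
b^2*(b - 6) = b^3 - 6*b^2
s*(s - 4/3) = s^2 - 4*s/3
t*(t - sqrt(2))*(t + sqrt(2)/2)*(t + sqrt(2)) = t^4 + sqrt(2)*t^3/2 - 2*t^2 - sqrt(2)*t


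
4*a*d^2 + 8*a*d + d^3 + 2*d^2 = d*(4*a + d)*(d + 2)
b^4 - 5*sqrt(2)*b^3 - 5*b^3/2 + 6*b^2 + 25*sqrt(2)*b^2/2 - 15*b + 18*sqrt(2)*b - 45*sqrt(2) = (b - 5/2)*(b - 3*sqrt(2))^2*(b + sqrt(2))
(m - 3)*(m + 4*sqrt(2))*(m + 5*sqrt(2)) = m^3 - 3*m^2 + 9*sqrt(2)*m^2 - 27*sqrt(2)*m + 40*m - 120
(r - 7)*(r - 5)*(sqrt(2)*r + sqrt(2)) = sqrt(2)*r^3 - 11*sqrt(2)*r^2 + 23*sqrt(2)*r + 35*sqrt(2)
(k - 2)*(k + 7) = k^2 + 5*k - 14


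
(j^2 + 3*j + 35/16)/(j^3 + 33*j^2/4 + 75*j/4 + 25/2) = (j + 7/4)/(j^2 + 7*j + 10)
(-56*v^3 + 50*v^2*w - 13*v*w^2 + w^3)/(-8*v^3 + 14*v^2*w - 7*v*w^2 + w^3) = (7*v - w)/(v - w)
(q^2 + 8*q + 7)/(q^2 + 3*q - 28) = (q + 1)/(q - 4)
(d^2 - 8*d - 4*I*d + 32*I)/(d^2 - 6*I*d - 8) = (d - 8)/(d - 2*I)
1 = 1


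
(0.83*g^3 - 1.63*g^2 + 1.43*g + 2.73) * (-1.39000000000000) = -1.1537*g^3 + 2.2657*g^2 - 1.9877*g - 3.7947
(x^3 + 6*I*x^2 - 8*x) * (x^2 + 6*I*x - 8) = x^5 + 12*I*x^4 - 52*x^3 - 96*I*x^2 + 64*x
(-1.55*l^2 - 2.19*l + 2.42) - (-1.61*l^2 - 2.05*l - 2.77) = 0.0600000000000001*l^2 - 0.14*l + 5.19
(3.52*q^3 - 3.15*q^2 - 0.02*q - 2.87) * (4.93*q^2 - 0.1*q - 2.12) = 17.3536*q^5 - 15.8815*q^4 - 7.246*q^3 - 7.4691*q^2 + 0.3294*q + 6.0844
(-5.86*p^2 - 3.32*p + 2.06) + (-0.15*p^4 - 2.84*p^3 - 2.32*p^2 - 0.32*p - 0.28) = -0.15*p^4 - 2.84*p^3 - 8.18*p^2 - 3.64*p + 1.78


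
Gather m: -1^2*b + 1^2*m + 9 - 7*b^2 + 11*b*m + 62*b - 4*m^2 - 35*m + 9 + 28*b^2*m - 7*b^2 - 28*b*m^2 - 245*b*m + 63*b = -14*b^2 + 124*b + m^2*(-28*b - 4) + m*(28*b^2 - 234*b - 34) + 18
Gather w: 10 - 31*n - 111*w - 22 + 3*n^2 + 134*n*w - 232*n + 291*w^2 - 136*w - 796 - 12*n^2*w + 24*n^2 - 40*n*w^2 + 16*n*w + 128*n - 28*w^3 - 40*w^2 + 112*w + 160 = 27*n^2 - 135*n - 28*w^3 + w^2*(251 - 40*n) + w*(-12*n^2 + 150*n - 135) - 648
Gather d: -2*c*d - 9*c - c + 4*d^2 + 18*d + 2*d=-10*c + 4*d^2 + d*(20 - 2*c)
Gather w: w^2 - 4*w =w^2 - 4*w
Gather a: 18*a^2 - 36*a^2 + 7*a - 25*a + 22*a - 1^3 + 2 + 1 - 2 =-18*a^2 + 4*a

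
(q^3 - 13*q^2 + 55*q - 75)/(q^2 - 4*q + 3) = (q^2 - 10*q + 25)/(q - 1)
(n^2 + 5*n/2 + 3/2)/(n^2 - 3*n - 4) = (n + 3/2)/(n - 4)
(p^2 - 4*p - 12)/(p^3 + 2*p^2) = (p - 6)/p^2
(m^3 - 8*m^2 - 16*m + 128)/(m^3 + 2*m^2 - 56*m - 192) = (m - 4)/(m + 6)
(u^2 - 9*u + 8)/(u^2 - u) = (u - 8)/u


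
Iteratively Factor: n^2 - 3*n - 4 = (n + 1)*(n - 4)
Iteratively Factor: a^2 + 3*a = (a)*(a + 3)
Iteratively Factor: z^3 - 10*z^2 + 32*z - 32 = (z - 2)*(z^2 - 8*z + 16) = (z - 4)*(z - 2)*(z - 4)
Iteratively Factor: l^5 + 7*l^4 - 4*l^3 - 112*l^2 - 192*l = (l + 3)*(l^4 + 4*l^3 - 16*l^2 - 64*l) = (l + 3)*(l + 4)*(l^3 - 16*l) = l*(l + 3)*(l + 4)*(l^2 - 16) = l*(l + 3)*(l + 4)^2*(l - 4)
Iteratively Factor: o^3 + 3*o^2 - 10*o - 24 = (o - 3)*(o^2 + 6*o + 8) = (o - 3)*(o + 4)*(o + 2)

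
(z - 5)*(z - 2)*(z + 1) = z^3 - 6*z^2 + 3*z + 10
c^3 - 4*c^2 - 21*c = c*(c - 7)*(c + 3)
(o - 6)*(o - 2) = o^2 - 8*o + 12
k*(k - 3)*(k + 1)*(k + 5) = k^4 + 3*k^3 - 13*k^2 - 15*k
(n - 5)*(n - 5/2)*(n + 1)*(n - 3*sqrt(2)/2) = n^4 - 13*n^3/2 - 3*sqrt(2)*n^3/2 + 5*n^2 + 39*sqrt(2)*n^2/4 - 15*sqrt(2)*n/2 + 25*n/2 - 75*sqrt(2)/4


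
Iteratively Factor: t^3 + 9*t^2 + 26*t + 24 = (t + 4)*(t^2 + 5*t + 6) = (t + 3)*(t + 4)*(t + 2)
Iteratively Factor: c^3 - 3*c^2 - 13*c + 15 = (c + 3)*(c^2 - 6*c + 5) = (c - 5)*(c + 3)*(c - 1)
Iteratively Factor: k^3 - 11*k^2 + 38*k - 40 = (k - 5)*(k^2 - 6*k + 8) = (k - 5)*(k - 4)*(k - 2)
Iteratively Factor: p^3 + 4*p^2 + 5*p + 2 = (p + 1)*(p^2 + 3*p + 2) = (p + 1)*(p + 2)*(p + 1)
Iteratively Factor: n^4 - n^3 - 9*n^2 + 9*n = (n + 3)*(n^3 - 4*n^2 + 3*n) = n*(n + 3)*(n^2 - 4*n + 3) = n*(n - 1)*(n + 3)*(n - 3)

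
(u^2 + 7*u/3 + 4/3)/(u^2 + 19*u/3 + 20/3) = (u + 1)/(u + 5)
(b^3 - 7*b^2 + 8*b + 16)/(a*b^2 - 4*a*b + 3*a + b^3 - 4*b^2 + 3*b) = (b^3 - 7*b^2 + 8*b + 16)/(a*b^2 - 4*a*b + 3*a + b^3 - 4*b^2 + 3*b)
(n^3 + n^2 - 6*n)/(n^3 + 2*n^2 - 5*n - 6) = n/(n + 1)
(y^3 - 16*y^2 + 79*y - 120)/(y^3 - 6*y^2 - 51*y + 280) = (y - 3)/(y + 7)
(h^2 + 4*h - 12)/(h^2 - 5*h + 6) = (h + 6)/(h - 3)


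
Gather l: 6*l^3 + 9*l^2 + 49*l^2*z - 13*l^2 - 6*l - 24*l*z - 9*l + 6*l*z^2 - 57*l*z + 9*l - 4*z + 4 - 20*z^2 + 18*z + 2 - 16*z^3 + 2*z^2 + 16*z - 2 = 6*l^3 + l^2*(49*z - 4) + l*(6*z^2 - 81*z - 6) - 16*z^3 - 18*z^2 + 30*z + 4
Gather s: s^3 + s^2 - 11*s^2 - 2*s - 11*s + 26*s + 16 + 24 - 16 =s^3 - 10*s^2 + 13*s + 24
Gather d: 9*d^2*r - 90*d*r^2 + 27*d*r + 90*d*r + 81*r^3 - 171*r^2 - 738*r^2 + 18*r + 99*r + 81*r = 9*d^2*r + d*(-90*r^2 + 117*r) + 81*r^3 - 909*r^2 + 198*r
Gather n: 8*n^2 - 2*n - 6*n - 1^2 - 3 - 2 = 8*n^2 - 8*n - 6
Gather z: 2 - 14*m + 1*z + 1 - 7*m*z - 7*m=-21*m + z*(1 - 7*m) + 3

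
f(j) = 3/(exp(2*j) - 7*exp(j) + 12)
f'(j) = 3*(-2*exp(2*j) + 7*exp(j))/(exp(2*j) - 7*exp(j) + 12)^2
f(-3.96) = 0.25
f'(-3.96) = 0.00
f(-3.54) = 0.25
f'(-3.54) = 0.00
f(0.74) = 1.74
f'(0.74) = 5.96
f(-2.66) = 0.26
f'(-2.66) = 0.01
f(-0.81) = 0.33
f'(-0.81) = 0.10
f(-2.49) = 0.26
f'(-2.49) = 0.01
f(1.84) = 0.40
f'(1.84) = -1.84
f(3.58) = 0.00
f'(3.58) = -0.01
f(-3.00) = 0.26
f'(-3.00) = 0.01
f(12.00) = 0.00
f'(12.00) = 0.00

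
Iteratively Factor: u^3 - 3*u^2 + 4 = (u - 2)*(u^2 - u - 2) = (u - 2)^2*(u + 1)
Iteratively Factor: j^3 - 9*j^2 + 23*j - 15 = (j - 3)*(j^2 - 6*j + 5) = (j - 3)*(j - 1)*(j - 5)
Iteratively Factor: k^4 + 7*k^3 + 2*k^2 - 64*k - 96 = (k - 3)*(k^3 + 10*k^2 + 32*k + 32) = (k - 3)*(k + 4)*(k^2 + 6*k + 8) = (k - 3)*(k + 2)*(k + 4)*(k + 4)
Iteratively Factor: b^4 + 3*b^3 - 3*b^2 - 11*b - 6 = (b + 1)*(b^3 + 2*b^2 - 5*b - 6) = (b - 2)*(b + 1)*(b^2 + 4*b + 3) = (b - 2)*(b + 1)^2*(b + 3)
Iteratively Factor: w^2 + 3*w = (w + 3)*(w)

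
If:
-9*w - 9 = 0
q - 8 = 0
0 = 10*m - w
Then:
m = -1/10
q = 8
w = -1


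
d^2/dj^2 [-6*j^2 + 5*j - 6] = -12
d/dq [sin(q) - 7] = cos(q)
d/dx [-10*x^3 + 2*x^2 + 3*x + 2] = -30*x^2 + 4*x + 3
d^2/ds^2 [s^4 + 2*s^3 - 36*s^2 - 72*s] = 12*s^2 + 12*s - 72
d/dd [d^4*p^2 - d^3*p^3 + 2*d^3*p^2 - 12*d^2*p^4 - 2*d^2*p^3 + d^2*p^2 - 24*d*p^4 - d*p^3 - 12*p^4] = p^2*(4*d^3 - 3*d^2*p + 6*d^2 - 24*d*p^2 - 4*d*p + 2*d - 24*p^2 - p)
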